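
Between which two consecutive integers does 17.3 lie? 17 and 18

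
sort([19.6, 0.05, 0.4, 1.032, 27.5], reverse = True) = [27.5, 19.6, 1.032, 0.4, 0.05]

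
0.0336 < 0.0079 False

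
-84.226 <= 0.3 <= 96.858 True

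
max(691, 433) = 691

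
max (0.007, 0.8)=0.8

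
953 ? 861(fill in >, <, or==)>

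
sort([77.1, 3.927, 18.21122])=[3.927, 18.21122, 77.1]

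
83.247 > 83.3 False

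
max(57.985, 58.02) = 58.02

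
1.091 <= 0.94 False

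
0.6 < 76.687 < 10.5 False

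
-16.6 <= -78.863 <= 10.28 False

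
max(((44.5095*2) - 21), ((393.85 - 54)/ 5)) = 68.019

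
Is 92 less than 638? Yes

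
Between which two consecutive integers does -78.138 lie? -79 and -78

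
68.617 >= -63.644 True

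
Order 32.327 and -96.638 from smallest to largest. -96.638, 32.327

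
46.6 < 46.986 True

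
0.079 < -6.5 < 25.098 False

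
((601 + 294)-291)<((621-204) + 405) True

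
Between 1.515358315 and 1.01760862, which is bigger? 1.515358315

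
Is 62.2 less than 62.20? No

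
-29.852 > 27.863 False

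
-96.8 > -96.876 True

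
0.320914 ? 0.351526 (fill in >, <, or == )<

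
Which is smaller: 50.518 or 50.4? 50.4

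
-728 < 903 True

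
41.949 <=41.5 False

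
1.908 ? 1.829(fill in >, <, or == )>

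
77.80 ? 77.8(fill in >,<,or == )==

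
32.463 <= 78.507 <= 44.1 False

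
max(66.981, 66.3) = 66.981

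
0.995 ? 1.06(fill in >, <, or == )<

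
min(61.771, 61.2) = 61.2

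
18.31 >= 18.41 False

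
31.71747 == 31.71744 False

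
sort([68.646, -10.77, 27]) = [-10.77, 27, 68.646]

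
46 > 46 False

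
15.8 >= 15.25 True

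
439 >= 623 False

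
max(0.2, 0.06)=0.2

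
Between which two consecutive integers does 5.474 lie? 5 and 6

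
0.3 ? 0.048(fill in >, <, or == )>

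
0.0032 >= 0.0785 False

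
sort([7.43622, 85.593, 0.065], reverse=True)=[85.593, 7.43622, 0.065]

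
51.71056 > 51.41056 True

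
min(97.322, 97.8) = 97.322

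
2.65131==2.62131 False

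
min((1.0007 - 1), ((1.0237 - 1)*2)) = 0.0007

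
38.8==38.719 False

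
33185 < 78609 True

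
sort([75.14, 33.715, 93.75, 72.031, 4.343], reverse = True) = [93.75, 75.14, 72.031, 33.715, 4.343]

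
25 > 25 False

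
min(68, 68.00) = 68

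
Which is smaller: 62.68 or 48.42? 48.42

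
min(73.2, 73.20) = 73.2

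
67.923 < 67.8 False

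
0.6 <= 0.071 False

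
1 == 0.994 False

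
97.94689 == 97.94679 False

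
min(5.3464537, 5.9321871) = 5.3464537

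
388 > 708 False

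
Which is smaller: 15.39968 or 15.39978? 15.39968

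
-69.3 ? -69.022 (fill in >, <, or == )<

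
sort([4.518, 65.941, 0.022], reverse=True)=[65.941, 4.518, 0.022]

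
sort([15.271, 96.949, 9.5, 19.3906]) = [9.5, 15.271, 19.3906, 96.949]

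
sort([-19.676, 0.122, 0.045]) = [-19.676, 0.045, 0.122]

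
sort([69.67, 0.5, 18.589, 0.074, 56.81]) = [0.074, 0.5, 18.589, 56.81, 69.67]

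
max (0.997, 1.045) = 1.045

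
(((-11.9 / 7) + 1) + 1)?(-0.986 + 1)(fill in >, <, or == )>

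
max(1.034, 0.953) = 1.034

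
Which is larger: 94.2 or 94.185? 94.2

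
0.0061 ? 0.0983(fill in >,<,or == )<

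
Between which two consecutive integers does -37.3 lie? -38 and -37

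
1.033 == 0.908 False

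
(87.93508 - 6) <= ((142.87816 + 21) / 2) True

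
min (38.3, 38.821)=38.3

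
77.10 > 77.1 False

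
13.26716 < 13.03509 False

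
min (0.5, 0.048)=0.048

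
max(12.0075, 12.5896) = 12.5896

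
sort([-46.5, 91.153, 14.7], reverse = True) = [91.153, 14.7, -46.5]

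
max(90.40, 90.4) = 90.4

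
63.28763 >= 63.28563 True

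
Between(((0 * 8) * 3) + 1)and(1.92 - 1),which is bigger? (((0 * 8) * 3) + 1)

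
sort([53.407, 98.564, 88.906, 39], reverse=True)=[98.564, 88.906, 53.407, 39]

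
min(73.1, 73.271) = 73.1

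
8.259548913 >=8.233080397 True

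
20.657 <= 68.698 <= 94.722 True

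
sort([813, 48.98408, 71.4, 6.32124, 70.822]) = [6.32124, 48.98408, 70.822, 71.4, 813]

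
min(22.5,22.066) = 22.066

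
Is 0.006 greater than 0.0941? No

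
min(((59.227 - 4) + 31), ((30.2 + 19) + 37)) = 86.2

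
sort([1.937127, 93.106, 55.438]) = [1.937127, 55.438, 93.106]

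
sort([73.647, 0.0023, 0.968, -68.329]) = [-68.329, 0.0023, 0.968, 73.647]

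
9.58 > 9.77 False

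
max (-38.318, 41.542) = 41.542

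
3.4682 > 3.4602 True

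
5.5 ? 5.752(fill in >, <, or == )<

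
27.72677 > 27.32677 True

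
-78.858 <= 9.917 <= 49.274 True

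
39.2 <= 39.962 True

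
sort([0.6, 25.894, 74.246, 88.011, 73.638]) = [0.6, 25.894, 73.638, 74.246, 88.011]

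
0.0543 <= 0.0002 False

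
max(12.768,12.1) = 12.768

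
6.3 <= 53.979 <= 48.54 False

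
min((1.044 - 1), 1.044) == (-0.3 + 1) False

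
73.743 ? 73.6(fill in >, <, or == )>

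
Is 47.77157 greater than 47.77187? No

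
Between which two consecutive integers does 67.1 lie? 67 and 68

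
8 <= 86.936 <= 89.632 True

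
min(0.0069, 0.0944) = 0.0069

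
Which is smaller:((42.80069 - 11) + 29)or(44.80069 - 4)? (44.80069 - 4)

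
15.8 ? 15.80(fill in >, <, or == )==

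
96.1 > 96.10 False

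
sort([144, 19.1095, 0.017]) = [0.017, 19.1095, 144]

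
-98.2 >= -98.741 True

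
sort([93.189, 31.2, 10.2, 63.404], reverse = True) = [93.189, 63.404, 31.2, 10.2]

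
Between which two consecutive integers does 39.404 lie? 39 and 40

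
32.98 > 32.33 True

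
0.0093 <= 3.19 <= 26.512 True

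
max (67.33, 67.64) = 67.64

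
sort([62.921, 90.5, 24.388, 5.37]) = [5.37, 24.388, 62.921, 90.5]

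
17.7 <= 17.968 True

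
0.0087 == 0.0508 False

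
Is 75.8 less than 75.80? No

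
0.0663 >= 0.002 True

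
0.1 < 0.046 False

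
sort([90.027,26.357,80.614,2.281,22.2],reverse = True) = [90.027,80.614,26.357,22.2,2.281]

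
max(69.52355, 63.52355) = 69.52355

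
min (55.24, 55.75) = 55.24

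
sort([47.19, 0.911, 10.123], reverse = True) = [47.19, 10.123, 0.911]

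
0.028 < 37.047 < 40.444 True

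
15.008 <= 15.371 True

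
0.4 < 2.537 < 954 True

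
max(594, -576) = 594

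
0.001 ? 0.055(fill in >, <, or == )<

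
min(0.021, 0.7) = 0.021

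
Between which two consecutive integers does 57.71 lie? 57 and 58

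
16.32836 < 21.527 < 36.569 True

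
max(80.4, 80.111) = 80.4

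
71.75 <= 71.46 False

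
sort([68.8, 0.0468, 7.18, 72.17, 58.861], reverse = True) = [72.17, 68.8, 58.861, 7.18, 0.0468]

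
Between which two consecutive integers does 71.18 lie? 71 and 72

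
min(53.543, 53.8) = 53.543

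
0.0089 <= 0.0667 True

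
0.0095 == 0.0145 False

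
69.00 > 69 False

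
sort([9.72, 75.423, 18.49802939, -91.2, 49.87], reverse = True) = [75.423, 49.87, 18.49802939, 9.72, -91.2]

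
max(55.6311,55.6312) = 55.6312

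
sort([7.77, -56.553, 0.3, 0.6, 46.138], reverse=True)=[46.138, 7.77, 0.6, 0.3, -56.553]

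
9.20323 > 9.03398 True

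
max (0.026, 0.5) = 0.5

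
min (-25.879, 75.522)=-25.879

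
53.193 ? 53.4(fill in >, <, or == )<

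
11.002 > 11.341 False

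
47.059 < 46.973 False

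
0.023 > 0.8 False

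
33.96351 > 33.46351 True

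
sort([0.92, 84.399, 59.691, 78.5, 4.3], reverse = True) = [84.399, 78.5, 59.691, 4.3, 0.92]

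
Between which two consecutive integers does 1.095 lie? 1 and 2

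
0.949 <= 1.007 True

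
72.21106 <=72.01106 False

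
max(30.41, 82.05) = 82.05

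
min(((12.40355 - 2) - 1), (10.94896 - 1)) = 9.40355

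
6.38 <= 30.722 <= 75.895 True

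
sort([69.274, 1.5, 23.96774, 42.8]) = [1.5, 23.96774, 42.8, 69.274]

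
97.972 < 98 True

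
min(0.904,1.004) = 0.904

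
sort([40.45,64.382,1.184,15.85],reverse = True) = [64.382,40.45,15.85,1.184]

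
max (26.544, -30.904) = 26.544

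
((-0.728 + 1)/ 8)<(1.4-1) True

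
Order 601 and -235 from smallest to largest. -235, 601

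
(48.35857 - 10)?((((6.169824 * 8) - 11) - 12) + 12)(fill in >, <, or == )<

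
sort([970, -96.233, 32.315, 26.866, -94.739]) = [-96.233, -94.739, 26.866, 32.315, 970]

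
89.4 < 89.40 False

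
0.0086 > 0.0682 False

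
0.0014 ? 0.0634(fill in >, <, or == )<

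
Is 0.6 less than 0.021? No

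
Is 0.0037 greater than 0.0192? No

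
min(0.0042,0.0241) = 0.0042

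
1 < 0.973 False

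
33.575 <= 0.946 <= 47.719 False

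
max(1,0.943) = 1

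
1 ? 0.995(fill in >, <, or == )>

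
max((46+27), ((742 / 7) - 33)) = 73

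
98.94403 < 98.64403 False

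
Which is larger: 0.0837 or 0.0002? 0.0837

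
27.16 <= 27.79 True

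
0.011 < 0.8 True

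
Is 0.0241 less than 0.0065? No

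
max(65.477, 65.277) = 65.477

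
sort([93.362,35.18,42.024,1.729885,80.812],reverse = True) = [93.362,80.812,42.024,35.18,1.729885]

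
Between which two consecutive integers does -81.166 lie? -82 and -81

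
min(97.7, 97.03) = 97.03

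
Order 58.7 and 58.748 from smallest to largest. 58.7, 58.748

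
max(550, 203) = 550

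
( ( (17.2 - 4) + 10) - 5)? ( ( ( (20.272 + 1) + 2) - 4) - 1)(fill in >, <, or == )<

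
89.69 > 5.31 True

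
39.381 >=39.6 False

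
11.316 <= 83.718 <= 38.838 False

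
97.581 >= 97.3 True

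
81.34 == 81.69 False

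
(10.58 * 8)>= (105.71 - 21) False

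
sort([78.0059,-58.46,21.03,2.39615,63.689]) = [-58.46,2.39615,21.03,63.689,78.0059]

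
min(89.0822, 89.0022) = 89.0022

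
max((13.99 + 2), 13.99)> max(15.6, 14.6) True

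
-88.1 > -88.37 True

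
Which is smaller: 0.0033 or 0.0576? 0.0033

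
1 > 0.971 True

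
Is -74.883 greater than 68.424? No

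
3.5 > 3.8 False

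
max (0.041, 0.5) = 0.5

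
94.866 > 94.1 True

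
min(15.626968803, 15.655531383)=15.626968803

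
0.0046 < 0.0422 True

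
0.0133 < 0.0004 False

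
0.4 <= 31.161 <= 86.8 True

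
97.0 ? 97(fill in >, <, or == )==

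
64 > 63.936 True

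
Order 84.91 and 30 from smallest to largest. 30, 84.91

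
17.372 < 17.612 True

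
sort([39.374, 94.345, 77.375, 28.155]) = [28.155, 39.374, 77.375, 94.345]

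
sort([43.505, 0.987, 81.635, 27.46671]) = [0.987, 27.46671, 43.505, 81.635]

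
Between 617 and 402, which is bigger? 617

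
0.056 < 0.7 True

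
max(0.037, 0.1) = 0.1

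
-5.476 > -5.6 True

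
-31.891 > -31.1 False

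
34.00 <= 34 True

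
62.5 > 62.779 False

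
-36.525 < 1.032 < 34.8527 True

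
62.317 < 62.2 False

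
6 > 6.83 False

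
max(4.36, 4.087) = 4.36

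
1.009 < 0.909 False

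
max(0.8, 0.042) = 0.8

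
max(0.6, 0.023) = 0.6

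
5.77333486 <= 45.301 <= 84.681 True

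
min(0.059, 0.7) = 0.059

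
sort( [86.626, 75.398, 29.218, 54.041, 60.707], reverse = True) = [86.626, 75.398, 60.707, 54.041, 29.218]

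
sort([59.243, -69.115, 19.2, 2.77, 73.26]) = [-69.115, 2.77, 19.2, 59.243, 73.26]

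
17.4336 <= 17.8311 True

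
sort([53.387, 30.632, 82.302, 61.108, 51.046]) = [30.632, 51.046, 53.387, 61.108, 82.302]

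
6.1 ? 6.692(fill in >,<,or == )<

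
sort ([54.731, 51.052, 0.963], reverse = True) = [54.731, 51.052, 0.963]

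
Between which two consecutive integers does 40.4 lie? 40 and 41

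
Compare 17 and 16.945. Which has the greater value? 17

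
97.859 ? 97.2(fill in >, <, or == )>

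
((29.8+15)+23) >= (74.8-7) True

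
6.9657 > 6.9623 True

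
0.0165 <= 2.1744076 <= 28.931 True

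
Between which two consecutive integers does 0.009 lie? 0 and 1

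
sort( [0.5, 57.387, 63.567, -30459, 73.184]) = [-30459, 0.5, 57.387, 63.567, 73.184]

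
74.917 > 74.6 True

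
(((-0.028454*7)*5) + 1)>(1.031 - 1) False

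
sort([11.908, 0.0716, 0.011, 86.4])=[0.011, 0.0716, 11.908, 86.4]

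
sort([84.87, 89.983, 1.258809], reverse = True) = [89.983, 84.87, 1.258809]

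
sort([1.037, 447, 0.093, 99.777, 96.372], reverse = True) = [447, 99.777, 96.372, 1.037, 0.093]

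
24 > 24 False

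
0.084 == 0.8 False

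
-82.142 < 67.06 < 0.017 False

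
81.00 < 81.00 False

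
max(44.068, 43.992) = 44.068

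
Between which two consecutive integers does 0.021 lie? 0 and 1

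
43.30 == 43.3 True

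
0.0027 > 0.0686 False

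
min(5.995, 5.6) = 5.6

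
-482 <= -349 True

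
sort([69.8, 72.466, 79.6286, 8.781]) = [8.781, 69.8, 72.466, 79.6286]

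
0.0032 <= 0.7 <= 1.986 True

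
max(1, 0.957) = 1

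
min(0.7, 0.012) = 0.012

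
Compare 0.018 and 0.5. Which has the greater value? 0.5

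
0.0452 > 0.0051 True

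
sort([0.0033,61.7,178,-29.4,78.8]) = [-29.4,0.0033,61.7,78.8,178]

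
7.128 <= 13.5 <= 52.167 True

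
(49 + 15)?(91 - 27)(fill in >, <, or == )==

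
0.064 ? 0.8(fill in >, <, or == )<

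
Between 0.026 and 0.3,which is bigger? 0.3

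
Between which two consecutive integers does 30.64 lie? 30 and 31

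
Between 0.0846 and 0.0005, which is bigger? 0.0846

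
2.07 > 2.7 False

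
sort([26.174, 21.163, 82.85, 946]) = [21.163, 26.174, 82.85, 946]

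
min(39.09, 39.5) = 39.09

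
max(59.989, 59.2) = 59.989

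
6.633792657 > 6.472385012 True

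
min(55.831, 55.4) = 55.4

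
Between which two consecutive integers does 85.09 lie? 85 and 86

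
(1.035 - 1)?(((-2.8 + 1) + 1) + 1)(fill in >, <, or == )<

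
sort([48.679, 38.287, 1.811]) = [1.811, 38.287, 48.679]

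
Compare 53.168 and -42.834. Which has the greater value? 53.168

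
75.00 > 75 False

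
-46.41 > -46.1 False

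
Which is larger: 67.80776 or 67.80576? 67.80776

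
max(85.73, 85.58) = 85.73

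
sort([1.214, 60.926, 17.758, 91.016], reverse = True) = [91.016, 60.926, 17.758, 1.214]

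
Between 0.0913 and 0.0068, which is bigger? 0.0913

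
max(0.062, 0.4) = 0.4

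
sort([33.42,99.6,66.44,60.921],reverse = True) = [99.6,66.44,60.921,33.42]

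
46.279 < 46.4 True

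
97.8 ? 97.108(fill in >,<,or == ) >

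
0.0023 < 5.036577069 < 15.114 True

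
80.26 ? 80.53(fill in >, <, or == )<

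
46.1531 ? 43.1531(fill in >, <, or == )>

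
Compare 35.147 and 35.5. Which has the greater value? 35.5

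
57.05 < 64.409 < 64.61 True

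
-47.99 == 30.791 False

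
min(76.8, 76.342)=76.342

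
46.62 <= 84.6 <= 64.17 False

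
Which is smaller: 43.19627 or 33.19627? 33.19627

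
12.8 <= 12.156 False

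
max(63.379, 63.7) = 63.7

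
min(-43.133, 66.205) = -43.133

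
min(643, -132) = -132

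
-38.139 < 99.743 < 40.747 False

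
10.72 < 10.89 True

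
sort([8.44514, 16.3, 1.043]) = [1.043, 8.44514, 16.3]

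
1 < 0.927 False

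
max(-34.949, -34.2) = -34.2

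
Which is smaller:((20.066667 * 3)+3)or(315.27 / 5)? (315.27 / 5)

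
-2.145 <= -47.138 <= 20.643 False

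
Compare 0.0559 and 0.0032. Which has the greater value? 0.0559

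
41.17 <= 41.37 True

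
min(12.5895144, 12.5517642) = 12.5517642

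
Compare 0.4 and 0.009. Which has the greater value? 0.4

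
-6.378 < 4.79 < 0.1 False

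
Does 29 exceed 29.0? No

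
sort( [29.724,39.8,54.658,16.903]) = [16.903,29.724,39.8,54.658]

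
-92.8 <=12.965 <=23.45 True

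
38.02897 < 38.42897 True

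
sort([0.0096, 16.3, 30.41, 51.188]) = [0.0096, 16.3, 30.41, 51.188]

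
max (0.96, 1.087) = 1.087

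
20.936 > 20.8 True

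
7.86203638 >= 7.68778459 True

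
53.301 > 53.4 False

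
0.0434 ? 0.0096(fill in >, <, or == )>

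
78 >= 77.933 True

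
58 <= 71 True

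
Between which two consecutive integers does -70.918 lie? -71 and -70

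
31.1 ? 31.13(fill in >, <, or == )<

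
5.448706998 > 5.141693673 True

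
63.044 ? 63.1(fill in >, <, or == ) <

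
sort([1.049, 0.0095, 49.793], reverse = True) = [49.793, 1.049, 0.0095]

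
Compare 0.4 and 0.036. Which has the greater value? 0.4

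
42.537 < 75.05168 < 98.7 True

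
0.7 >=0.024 True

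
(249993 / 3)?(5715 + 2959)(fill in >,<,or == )>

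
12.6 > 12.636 False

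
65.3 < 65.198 False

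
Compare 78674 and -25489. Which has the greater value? 78674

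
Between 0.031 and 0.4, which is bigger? 0.4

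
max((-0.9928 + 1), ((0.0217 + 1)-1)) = 0.0217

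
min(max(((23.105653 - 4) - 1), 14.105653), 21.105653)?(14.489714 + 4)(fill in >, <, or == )<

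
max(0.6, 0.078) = 0.6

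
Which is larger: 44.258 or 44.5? 44.5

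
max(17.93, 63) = 63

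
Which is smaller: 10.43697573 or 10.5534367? 10.43697573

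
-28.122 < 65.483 True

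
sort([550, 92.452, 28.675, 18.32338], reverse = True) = [550, 92.452, 28.675, 18.32338]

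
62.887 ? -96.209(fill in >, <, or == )>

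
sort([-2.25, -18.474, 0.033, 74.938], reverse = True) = [74.938, 0.033, -2.25, -18.474]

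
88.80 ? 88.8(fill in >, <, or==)==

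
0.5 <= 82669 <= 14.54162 False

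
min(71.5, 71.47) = 71.47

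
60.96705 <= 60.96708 True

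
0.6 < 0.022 False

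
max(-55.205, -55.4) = -55.205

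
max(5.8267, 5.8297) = 5.8297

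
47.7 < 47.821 True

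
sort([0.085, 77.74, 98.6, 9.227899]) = [0.085, 9.227899, 77.74, 98.6]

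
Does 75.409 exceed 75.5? No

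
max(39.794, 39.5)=39.794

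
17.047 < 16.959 False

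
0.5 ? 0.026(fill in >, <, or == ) >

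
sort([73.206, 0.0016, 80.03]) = [0.0016, 73.206, 80.03]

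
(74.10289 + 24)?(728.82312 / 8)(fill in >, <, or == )>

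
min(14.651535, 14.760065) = 14.651535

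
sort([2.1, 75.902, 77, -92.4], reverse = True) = [77, 75.902, 2.1, -92.4]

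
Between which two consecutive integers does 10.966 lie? 10 and 11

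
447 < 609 True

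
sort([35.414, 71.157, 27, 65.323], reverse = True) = [71.157, 65.323, 35.414, 27]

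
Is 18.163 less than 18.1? No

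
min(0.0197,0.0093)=0.0093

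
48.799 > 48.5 True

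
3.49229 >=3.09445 True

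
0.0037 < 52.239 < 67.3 True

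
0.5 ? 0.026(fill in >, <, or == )>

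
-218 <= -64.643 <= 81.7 True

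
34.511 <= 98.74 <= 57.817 False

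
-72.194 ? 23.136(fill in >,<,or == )<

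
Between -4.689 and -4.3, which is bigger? -4.3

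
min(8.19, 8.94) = 8.19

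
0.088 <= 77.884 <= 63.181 False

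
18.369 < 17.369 False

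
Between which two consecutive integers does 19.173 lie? 19 and 20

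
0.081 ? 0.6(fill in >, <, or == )<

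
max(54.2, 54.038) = 54.2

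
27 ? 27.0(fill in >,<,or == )==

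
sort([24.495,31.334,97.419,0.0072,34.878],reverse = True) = [97.419,34.878,31.334,24.495,0.0072]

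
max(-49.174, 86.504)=86.504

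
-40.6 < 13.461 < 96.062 True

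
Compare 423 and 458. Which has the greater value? 458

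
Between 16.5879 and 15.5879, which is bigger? 16.5879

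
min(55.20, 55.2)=55.20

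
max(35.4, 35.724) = 35.724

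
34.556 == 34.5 False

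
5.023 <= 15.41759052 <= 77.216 True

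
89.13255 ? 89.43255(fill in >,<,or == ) <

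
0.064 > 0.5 False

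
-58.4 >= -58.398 False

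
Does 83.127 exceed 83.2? No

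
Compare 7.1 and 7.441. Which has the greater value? 7.441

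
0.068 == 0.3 False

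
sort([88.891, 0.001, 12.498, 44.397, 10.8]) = [0.001, 10.8, 12.498, 44.397, 88.891]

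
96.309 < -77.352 False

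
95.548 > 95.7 False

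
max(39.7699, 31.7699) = 39.7699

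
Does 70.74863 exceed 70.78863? No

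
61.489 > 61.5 False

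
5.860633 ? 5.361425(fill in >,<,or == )>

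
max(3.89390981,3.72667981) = 3.89390981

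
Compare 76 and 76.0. They are equal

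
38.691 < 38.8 True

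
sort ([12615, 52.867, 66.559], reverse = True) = [12615, 66.559, 52.867]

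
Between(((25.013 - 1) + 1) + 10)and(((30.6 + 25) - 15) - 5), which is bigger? (((30.6 + 25) - 15) - 5)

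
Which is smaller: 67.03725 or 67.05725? 67.03725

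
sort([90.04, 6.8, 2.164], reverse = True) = [90.04, 6.8, 2.164]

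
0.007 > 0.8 False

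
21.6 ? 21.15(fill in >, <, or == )>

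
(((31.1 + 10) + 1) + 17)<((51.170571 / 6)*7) True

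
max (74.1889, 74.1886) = 74.1889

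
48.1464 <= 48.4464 True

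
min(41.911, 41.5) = 41.5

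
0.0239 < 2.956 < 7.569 True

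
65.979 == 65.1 False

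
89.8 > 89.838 False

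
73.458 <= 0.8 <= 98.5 False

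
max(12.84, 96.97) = 96.97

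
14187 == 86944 False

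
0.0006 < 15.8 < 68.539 True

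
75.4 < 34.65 False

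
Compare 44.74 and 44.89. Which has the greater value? 44.89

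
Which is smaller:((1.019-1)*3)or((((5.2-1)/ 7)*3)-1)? ((1.019-1)*3)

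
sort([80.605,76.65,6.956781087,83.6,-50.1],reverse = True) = [83.6,80.605,76.65,6.956781087,-50.1]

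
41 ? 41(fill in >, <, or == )==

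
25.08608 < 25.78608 True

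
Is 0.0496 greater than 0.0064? Yes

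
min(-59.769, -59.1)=-59.769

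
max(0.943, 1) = 1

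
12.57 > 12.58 False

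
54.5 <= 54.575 True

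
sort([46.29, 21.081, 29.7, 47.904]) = [21.081, 29.7, 46.29, 47.904]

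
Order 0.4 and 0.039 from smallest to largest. 0.039, 0.4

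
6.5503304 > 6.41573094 True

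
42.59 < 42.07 False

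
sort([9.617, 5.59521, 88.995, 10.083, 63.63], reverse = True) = [88.995, 63.63, 10.083, 9.617, 5.59521]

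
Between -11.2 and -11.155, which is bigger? -11.155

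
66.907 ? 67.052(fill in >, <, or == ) <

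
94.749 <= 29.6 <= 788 False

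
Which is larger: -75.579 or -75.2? -75.2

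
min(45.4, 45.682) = 45.4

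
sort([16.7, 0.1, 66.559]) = [0.1, 16.7, 66.559]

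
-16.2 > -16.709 True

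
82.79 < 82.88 True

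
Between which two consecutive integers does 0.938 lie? 0 and 1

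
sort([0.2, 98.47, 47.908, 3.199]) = [0.2, 3.199, 47.908, 98.47]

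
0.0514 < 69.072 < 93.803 True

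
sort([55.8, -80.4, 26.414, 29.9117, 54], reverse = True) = [55.8, 54, 29.9117, 26.414, -80.4]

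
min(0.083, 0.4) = 0.083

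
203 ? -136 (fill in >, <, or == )>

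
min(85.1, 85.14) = 85.1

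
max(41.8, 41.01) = 41.8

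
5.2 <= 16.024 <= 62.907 True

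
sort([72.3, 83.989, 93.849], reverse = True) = [93.849, 83.989, 72.3]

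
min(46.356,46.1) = 46.1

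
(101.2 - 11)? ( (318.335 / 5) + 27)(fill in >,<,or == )<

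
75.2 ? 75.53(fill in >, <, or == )<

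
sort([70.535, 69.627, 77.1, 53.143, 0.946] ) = [0.946, 53.143, 69.627, 70.535, 77.1]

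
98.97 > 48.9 True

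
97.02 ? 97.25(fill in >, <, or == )<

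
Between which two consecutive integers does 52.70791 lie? 52 and 53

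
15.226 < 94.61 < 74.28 False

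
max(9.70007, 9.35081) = 9.70007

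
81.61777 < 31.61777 False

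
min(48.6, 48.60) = 48.6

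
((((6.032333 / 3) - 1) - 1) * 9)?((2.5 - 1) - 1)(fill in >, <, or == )<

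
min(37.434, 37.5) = 37.434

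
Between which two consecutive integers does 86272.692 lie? 86272 and 86273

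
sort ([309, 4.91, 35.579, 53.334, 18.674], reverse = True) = [309, 53.334, 35.579, 18.674, 4.91]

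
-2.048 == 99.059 False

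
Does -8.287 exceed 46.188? No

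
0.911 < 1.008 True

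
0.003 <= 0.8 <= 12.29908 True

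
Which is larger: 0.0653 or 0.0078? 0.0653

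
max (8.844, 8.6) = 8.844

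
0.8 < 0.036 False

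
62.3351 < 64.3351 True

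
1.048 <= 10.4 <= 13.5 True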